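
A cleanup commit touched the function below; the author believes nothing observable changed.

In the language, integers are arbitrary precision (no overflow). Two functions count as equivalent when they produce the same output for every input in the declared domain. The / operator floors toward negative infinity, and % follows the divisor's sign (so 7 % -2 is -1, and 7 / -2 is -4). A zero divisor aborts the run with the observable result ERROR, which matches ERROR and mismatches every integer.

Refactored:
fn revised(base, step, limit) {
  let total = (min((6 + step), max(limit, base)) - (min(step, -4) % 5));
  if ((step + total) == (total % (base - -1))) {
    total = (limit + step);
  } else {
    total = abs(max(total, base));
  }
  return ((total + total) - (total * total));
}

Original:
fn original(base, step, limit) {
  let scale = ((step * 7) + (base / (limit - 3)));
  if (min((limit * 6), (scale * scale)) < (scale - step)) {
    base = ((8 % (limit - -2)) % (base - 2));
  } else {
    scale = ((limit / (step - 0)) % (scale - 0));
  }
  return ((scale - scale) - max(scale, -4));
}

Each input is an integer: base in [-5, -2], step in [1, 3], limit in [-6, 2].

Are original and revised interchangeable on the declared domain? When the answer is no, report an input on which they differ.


There is a counterexample at base=-5, step=1, limit=-6: -7 on one side, -15 on the other.
original: scale = 7; (min((limit * 6), (scale * scale)) < (scale - step)) -> true; base = 0; return -7
revised: total = -6; ((step + total) == (total % (base - -1))) -> false; total = 5; return -15
verdict: not equivalent; witness: base=-5, step=1, limit=-6


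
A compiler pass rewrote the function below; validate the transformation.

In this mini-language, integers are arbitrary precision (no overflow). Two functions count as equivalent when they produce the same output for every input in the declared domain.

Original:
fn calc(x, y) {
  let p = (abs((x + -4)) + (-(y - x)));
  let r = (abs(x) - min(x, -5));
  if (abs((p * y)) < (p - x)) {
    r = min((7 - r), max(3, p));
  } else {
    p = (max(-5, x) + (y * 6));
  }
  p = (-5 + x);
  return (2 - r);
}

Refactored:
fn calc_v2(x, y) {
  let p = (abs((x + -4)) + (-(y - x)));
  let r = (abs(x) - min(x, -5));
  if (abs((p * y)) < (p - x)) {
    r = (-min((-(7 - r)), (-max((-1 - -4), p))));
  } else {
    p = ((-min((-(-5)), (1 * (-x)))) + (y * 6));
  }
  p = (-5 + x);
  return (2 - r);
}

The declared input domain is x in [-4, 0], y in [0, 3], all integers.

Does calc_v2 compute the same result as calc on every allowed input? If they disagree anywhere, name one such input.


Evaluate both at x=-4, y=0.
calc: p := 4 | r := 9 | (abs((p * y)) < (p - x)): true | r := -2 | p := -9 | result 4
calc_v2: p := 4 | r := 9 | (abs((p * y)) < (p - x)): true | r := 4 | p := -9 | result -2
4 and -2 differ, so these are not the same function on this domain.
verdict: not equivalent; witness: x=-4, y=0


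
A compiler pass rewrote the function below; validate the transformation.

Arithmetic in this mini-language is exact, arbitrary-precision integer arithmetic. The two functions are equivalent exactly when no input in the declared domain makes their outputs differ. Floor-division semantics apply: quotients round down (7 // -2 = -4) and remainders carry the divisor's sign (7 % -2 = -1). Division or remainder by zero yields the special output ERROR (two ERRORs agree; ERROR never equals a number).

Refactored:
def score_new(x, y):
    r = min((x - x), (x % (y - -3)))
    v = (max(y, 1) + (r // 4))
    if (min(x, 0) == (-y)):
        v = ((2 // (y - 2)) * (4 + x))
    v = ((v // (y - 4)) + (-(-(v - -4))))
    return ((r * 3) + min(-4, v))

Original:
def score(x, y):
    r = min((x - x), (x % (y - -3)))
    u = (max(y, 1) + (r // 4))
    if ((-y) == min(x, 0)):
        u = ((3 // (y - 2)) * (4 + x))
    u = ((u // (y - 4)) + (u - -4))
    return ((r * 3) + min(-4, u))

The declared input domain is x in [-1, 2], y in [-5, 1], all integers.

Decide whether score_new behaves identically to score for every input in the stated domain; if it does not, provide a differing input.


Try x=2, y=0.
score: r = 0; u = 1; ((-y) == min(x, 0)) -> true; u = -12; u = -5; return -5
score_new: r = 0; v = 1; (min(x, 0) == (-y)) -> true; v = -6; v = -1; return -4
-5 against -4: the behavior changed.
verdict: not equivalent; witness: x=2, y=0


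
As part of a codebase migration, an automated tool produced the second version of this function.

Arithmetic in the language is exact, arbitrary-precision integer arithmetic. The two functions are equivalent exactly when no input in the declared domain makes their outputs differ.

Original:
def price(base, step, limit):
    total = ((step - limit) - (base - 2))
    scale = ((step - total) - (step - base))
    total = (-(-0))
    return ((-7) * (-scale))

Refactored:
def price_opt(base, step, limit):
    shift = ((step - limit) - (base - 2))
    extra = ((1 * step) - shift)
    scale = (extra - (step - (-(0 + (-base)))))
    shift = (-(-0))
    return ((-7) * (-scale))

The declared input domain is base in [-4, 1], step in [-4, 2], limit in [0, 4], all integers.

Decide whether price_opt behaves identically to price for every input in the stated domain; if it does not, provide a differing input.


Differences: arithmetic usage differs; and statement counts differ; and local variable names differ; and constant usage differs — yet all 210 inputs agree.
verdict: equivalent


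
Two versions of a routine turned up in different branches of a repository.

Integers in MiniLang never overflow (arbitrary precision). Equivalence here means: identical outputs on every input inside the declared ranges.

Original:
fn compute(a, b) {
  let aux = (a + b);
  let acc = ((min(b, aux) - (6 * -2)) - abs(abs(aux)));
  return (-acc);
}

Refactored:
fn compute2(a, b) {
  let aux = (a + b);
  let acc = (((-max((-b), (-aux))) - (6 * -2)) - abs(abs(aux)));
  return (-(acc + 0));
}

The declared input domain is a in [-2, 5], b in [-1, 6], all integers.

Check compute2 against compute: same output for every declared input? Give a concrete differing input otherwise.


This is a faithful refactor — constant usage differs; also arithmetic usage differs; also min/max/abs usage differs, but the computed results match everywhere.
Spot check at a=5, b=5 — compute: aux=10, then acc=7, then returns -7. compute2: aux=10, then acc=7, then returns -7. Both give -7.
An exhaustive pass over the 64 declared inputs shows identical outputs.
verdict: equivalent


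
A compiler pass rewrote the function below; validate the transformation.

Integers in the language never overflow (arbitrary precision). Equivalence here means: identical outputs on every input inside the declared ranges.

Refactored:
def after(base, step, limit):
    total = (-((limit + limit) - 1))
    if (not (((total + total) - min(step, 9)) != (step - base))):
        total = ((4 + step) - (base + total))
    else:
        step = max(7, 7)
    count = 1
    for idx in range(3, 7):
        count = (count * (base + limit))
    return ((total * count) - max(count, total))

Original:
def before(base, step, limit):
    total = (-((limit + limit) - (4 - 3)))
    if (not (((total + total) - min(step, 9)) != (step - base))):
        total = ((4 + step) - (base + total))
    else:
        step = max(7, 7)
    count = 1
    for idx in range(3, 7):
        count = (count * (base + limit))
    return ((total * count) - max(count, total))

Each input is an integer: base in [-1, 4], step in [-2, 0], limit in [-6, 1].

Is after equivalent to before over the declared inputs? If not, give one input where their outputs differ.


Equivalent — the differences include constant usage differs, plus arithmetic usage differs, yet no declared input distinguishes the two.
As a probe, take base=3, step=-2, limit=-1: before runs total = 3; (not (((total + total) - min(step, 9)) != (step - base))) -> false; step = 7; count = 1; [idx=3]; count = 2; [idx=4]; count = 4; [idx=5]; count = 8; [idx=6]; count = 16; return 32; after runs total = 3; (not (((total + total) - min(step, 9)) != (step - base))) -> false; step = 7; count = 1; [idx=3]; count = 2; [idx=4]; count = 4; [idx=5]; count = 8; [idx=6]; count = 16; return 32; both end at 32.
Checked all 144 inputs in the declared domain: the outputs agree on every one.
verdict: equivalent


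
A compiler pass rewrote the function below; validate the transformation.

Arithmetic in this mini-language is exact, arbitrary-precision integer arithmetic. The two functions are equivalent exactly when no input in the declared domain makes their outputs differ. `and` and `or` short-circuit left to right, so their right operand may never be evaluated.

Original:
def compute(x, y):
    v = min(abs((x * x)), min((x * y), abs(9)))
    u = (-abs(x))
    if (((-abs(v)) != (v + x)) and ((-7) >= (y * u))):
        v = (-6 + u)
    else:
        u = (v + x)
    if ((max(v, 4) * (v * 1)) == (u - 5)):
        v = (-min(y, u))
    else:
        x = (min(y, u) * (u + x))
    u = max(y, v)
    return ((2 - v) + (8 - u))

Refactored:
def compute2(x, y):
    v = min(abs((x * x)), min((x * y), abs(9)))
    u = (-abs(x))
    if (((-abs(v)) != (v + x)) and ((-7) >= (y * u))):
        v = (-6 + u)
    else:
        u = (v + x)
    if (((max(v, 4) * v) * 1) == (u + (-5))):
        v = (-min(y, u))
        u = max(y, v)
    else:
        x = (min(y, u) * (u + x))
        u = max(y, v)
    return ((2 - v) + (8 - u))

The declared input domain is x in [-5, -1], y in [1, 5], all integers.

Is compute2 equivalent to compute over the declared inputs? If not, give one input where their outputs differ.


The two versions differ — the changes include statement counts differ; also min/max/abs usage differs; also arithmetic usage differs.
As a probe, take x=-5, y=2: compute runs v := -10 | u := -5 | (((-abs(v)) != (v + x)) and ((-7) >= (y * u))): true | v := -11 | ((max(v, 4) * (v * 1)) == (u - 5)): false | x := 50 | u := 2 | result 19; compute2 runs v := -10 | u := -5 | (((-abs(v)) != (v + x)) and ((-7) >= (y * u))): true | v := -11 | (((max(v, 4) * v) * 1) == (u + (-5))): false | x := 50 | u := 2 | result 19; both end at 19.
Sweeping the whole domain (25 inputs) finds no disagreement.
verdict: equivalent


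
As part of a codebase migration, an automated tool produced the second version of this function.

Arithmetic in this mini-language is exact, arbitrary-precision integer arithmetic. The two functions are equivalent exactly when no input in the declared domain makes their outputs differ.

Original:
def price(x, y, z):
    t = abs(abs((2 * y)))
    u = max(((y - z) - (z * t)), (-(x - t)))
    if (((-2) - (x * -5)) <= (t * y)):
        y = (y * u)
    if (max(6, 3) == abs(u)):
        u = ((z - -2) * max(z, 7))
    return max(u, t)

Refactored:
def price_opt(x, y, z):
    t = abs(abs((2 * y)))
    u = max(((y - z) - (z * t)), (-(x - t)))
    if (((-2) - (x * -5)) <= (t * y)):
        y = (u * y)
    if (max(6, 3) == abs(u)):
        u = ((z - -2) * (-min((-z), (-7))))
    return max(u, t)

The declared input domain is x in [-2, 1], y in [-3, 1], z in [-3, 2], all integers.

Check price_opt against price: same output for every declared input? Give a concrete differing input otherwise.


Reading the diff, among the changes: min/max/abs usage differs.
As a probe, take x=0, y=-2, z=-1: price runs t = 4; u = 4; (((-2) - (x * -5)) <= (t * y)) -> false; (max(6, 3) == abs(u)) -> false; return 4; price_opt runs t = 4; u = 4; (((-2) - (x * -5)) <= (t * y)) -> false; (max(6, 3) == abs(u)) -> false; return 4; both end at 4.
Sweeping the whole domain (120 inputs) finds no disagreement.
verdict: equivalent


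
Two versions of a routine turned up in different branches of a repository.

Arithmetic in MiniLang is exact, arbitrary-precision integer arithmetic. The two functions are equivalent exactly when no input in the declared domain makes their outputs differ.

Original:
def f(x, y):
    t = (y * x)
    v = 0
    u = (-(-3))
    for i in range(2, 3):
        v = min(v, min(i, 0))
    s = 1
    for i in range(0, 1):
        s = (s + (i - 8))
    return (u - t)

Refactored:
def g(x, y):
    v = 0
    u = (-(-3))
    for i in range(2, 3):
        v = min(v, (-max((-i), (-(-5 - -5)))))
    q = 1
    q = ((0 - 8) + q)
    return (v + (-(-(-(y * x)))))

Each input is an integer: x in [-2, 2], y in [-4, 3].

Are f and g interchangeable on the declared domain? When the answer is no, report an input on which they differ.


These are not equivalent — on x=-2, y=-4 the outputs split (-5 vs -8).
f: t = 8; v = 0; u = 3; [i=2]; v = 0; s = 1; [i=0]; s = -7; return -5
g: v = 0; u = 3; [i=2]; v = 0; q = 1; q = -7; return -8
verdict: not equivalent; witness: x=-2, y=-4


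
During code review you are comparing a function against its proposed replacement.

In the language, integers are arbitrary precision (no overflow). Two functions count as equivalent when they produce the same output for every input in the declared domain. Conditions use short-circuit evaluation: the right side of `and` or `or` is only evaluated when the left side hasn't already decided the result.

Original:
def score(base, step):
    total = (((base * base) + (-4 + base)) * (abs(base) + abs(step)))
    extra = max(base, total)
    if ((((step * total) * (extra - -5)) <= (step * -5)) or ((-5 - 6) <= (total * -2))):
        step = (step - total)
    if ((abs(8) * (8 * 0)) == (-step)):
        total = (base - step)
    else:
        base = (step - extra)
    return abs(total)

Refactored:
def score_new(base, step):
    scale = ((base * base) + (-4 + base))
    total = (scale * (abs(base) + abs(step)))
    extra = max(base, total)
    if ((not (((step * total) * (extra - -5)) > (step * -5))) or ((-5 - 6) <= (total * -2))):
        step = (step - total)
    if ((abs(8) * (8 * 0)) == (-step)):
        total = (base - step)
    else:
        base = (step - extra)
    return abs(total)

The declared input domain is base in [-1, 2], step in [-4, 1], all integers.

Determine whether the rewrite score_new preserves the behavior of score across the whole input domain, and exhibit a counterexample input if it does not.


Equivalent — the differences include statement counts differ; and boolean connective usage differs; and comparison usage differs; and local variable names differ, yet no declared input distinguishes the two.
Spot check at base=-1, step=-3 — score: total = -16; extra = -1; ((((step * total) * (extra - -5)) <= (step * -5)) or ((-5 - 6) <= (total * -2))) -> true; step = 13; ((abs(8) * (8 * 0)) == (-step)) -> false; base = 14; return 16. score_new: scale = -4; total = -16; extra = -1; ((not (((step * total) * (extra - -5)) > (step * -5))) or ((-5 - 6) <= (total * -2))) -> true; step = 13; ((abs(8) * (8 * 0)) == (-step)) -> false; base = 14; return 16. Both give 16.
Sweeping the whole domain (24 inputs) finds no disagreement.
verdict: equivalent


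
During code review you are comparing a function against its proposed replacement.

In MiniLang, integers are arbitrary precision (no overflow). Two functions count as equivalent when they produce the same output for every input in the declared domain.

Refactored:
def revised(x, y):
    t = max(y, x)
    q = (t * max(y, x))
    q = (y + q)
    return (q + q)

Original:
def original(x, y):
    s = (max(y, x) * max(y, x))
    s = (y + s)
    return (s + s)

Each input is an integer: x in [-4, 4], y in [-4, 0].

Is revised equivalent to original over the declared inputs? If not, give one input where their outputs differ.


Reading the diff, among the changes: local variable names differ, plus statement counts differ.
Tracing x=0, y=-2: original: s=0, then s=-2, then returns -4 | revised: t=0, then q=0, then q=-2, then returns -4 — matching result -4.
Every one of the 45 inputs gives matching results.
verdict: equivalent


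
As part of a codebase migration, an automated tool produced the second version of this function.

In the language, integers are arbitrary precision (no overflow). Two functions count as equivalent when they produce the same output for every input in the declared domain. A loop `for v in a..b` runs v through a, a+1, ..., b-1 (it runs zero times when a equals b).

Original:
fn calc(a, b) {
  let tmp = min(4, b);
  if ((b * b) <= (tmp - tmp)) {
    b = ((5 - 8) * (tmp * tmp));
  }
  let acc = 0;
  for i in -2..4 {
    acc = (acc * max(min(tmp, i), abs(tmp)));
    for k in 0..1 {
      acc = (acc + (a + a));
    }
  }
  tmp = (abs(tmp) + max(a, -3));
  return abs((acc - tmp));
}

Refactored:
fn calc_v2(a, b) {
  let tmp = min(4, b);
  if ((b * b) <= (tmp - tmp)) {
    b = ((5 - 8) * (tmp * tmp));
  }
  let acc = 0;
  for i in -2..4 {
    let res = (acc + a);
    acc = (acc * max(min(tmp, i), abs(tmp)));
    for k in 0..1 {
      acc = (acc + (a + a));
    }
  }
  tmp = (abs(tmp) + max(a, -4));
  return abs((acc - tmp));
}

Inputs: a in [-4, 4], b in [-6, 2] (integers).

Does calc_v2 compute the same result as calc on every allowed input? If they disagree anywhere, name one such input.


a=-4, b=-6 yields 74651 from calc but 74650 from calc_v2.
verdict: not equivalent; witness: a=-4, b=-6


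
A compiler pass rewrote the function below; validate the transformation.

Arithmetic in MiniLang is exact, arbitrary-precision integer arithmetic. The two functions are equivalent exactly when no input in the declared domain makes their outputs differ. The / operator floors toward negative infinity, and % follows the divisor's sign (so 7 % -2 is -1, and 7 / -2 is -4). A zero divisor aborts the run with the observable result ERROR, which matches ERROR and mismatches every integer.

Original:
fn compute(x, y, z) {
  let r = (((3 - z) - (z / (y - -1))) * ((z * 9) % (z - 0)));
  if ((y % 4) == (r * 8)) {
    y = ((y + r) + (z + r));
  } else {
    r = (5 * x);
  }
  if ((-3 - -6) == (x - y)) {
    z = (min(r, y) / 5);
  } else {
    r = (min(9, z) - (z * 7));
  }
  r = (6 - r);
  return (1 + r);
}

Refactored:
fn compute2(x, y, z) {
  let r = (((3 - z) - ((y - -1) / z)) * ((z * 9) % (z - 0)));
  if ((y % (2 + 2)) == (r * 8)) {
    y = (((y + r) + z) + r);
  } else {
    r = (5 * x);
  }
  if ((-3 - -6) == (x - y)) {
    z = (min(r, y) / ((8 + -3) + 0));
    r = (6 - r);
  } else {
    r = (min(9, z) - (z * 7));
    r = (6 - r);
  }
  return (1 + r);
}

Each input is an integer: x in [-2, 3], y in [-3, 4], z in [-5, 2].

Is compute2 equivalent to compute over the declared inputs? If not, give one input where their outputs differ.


The rewrite breaks on x=-2, y=-1, z=-5, where the results are ERROR and -23.
compute: division by zero -> ERROR
compute2: r = 0; ((y % (2 + 2)) == (r * 8)) -> false; r = -10; ((-3 - -6) == (x - y)) -> false; r = 30; r = -24; return -23
verdict: not equivalent; witness: x=-2, y=-1, z=-5


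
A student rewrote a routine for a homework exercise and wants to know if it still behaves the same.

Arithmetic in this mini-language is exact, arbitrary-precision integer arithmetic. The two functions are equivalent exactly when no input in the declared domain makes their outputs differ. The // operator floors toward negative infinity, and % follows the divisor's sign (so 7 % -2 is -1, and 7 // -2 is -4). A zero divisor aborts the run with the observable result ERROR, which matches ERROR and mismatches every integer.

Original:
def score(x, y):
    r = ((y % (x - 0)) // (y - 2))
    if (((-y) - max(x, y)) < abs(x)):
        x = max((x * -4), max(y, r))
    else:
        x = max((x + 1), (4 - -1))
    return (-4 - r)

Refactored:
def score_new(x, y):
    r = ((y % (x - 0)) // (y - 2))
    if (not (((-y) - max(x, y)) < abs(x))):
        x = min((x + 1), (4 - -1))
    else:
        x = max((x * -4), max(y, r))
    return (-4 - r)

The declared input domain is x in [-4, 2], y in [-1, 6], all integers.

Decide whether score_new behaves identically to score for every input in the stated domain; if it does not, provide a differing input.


The suspicious edit (`max((x + 1), (4 - -1))` became `min((x + 1), (4 - -1))`) never changes the result for any input inside the declared domain.
As a probe, take x=2, y=5: score runs r = 0; (((-y) - max(x, y)) < abs(x)) -> true; x = 5; return -4; score_new runs r = 0; (not (((-y) - max(x, y)) < abs(x))) -> false; x = 5; return -4; both end at -4.
Checked all 56 inputs in the declared domain: the outputs agree on every one.
verdict: equivalent


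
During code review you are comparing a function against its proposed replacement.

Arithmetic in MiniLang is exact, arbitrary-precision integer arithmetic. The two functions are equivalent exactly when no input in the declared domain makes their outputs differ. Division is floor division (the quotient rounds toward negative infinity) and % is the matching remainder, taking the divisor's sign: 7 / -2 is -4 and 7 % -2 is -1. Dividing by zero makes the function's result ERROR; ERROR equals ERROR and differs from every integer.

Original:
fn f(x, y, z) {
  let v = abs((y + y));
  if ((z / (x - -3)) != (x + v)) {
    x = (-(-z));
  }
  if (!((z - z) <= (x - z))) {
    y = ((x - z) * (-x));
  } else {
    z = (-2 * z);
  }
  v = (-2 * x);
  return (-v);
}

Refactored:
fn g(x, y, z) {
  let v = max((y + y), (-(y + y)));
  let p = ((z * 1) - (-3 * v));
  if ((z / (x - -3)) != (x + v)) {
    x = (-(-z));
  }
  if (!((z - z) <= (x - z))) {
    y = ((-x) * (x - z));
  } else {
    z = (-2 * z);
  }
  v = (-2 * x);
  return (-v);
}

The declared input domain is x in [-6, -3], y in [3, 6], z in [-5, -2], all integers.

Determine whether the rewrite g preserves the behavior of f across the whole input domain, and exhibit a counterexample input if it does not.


This is a faithful refactor — local variable names differ; also constant usage differs; also min/max/abs usage differs; also arithmetic usage differs; also statement counts differ, but the computed results match everywhere.
Spot check at x=-3, y=4, z=-3 — f: v = 8; division by zero -> ERROR. g: v = 8; p = 21; division by zero -> ERROR. Both give ERROR.
Checked all 64 inputs in the declared domain: the outputs agree on every one.
verdict: equivalent


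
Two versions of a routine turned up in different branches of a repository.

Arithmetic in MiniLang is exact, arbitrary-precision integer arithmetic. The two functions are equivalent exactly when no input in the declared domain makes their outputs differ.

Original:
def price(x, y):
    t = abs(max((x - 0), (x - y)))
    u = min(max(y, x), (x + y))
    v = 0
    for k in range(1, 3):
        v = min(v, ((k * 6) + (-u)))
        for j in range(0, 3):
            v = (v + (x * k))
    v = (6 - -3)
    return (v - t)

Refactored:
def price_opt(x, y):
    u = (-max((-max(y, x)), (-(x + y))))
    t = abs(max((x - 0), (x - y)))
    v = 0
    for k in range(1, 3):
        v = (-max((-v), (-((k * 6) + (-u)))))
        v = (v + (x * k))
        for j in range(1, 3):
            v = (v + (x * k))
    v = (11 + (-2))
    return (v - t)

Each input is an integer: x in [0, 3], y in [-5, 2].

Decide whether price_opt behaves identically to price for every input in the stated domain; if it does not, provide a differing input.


The two are interchangeable: arithmetic usage differs; and loop structure differs; and constant usage differs; and min/max/abs usage differs; and statement counts differ, and every declared input agrees.
As a probe, take x=0, y=-5: price runs t becomes 5; next u becomes -5; next v becomes 0; next at k=1:; next v becomes 0; next at j=0:; next v becomes 0; next at j=1:; next v becomes 0; next at j=2:; next v becomes 0; next at k=2:; next v becomes 0; next at j=0:; next v becomes 0; next at j=1:; next v becomes 0; next at j=2:; next v becomes 0; next v becomes 9; next final value 4; price_opt runs u becomes -5; next t becomes 5; next v becomes 0; next at k=1:; next v becomes 0; next v becomes 0; next at j=1:; next v becomes 0; next at j=2:; next v becomes 0; next at k=2:; next v becomes 0; next v becomes 0; next at j=1:; next v becomes 0; next at j=2:; next v becomes 0; next v becomes 9; next final value 4; both end at 4.
Sweeping the whole domain (32 inputs) finds no disagreement.
verdict: equivalent


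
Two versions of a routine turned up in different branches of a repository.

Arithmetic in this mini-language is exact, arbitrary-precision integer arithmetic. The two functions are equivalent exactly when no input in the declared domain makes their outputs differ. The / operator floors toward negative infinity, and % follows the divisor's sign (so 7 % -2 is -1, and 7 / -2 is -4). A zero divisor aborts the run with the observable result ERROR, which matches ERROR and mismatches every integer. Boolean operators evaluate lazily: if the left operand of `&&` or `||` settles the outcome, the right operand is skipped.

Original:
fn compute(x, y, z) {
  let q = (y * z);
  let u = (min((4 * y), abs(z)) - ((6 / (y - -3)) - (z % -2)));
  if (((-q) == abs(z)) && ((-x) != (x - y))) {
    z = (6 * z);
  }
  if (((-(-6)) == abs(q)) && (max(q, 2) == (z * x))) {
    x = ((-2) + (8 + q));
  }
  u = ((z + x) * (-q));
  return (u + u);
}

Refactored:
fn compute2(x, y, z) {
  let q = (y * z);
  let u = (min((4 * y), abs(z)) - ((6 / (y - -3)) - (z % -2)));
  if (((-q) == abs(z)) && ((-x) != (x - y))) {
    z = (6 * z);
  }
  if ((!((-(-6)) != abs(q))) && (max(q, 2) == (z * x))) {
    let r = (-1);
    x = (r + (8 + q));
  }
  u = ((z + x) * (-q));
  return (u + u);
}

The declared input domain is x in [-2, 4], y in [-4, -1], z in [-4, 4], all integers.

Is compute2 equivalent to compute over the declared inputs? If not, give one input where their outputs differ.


There is a counterexample at x=-2, y=-2, z=-3: -108 on one side, -120 on the other.
compute: q=6, then u=-15, then (((-q) == abs(z)) && ((-x) != (x - y))) is false, then (((-(-6)) == abs(q)) && (max(q, 2) == (z * x))) is true, then x=12, then u=-54, then returns -108
compute2: q=6, then u=-15, then (((-q) == abs(z)) && ((-x) != (x - y))) is false, then ((!((-(-6)) != abs(q))) && (max(q, 2) == (z * x))) is true, then r=-1, then x=13, then u=-60, then returns -120
verdict: not equivalent; witness: x=-2, y=-2, z=-3


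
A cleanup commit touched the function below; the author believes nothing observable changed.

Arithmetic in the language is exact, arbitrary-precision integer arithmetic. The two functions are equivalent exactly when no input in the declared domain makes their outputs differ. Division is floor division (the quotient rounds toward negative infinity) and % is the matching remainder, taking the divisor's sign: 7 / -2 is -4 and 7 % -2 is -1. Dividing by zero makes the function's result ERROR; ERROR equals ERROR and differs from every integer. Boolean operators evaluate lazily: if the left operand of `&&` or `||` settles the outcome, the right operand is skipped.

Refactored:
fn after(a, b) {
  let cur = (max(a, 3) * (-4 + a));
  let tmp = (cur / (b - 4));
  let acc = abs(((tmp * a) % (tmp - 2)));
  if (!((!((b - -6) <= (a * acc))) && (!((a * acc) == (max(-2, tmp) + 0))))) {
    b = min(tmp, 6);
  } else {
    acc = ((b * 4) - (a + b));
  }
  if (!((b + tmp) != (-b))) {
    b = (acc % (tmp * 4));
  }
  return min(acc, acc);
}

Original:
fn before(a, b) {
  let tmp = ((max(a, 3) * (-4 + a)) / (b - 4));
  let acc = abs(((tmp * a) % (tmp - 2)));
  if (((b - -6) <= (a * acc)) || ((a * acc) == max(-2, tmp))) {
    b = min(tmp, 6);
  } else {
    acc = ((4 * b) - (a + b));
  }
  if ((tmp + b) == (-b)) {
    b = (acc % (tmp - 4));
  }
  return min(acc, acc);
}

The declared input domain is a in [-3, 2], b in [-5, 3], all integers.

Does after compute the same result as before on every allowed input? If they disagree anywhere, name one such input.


Consider the input a=2, b=-5.
before: tmp becomes 0; next acc becomes 0; next (((b - -6) <= (a * acc)) || ((a * acc) == max(-2, tmp))) evaluates to true; next b becomes 0; next ((tmp + b) == (-b)) evaluates to true; next b becomes 0; next final value 0
after: cur becomes -6; next tmp becomes 0; next acc becomes 0; next (!((!((b - -6) <= (a * acc))) && (!((a * acc) == (max(-2, tmp) + 0))))) evaluates to true; next b becomes 0; next (!((b + tmp) != (-b))) evaluates to true; next hits division by zero so the output is ERROR
0 != ERROR, so the rewrite changes behavior.
verdict: not equivalent; witness: a=2, b=-5


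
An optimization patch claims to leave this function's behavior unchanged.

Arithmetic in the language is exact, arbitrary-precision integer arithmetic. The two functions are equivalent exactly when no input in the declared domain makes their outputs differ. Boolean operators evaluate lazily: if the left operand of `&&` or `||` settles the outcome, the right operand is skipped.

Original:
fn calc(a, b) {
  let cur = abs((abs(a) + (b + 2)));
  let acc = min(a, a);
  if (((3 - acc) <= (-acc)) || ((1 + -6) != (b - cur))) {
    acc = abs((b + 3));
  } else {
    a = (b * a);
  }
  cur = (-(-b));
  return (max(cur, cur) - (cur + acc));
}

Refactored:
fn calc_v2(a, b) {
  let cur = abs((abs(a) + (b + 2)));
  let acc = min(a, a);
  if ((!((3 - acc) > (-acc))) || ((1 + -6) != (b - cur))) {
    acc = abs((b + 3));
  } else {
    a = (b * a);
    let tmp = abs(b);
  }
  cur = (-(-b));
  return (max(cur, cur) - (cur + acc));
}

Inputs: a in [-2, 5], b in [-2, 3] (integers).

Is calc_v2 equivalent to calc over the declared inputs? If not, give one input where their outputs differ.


The two are interchangeable: boolean connective usage differs; and statement counts differ; and min/max/abs usage differs; and local variable names differ; and comparison usage differs, and every declared input agrees.
One worked example (a=5, b=0) — calc: cur = 7; acc = 5; (((3 - acc) <= (-acc)) || ((1 + -6) != (b - cur))) -> true; acc = 3; cur = 0; return -3; calc_v2: cur = 7; acc = 5; ((!((3 - acc) > (-acc))) || ((1 + -6) != (b - cur))) -> true; acc = 3; cur = 0; return -3; agreement on -3.
An exhaustive pass over the 48 declared inputs shows identical outputs.
verdict: equivalent


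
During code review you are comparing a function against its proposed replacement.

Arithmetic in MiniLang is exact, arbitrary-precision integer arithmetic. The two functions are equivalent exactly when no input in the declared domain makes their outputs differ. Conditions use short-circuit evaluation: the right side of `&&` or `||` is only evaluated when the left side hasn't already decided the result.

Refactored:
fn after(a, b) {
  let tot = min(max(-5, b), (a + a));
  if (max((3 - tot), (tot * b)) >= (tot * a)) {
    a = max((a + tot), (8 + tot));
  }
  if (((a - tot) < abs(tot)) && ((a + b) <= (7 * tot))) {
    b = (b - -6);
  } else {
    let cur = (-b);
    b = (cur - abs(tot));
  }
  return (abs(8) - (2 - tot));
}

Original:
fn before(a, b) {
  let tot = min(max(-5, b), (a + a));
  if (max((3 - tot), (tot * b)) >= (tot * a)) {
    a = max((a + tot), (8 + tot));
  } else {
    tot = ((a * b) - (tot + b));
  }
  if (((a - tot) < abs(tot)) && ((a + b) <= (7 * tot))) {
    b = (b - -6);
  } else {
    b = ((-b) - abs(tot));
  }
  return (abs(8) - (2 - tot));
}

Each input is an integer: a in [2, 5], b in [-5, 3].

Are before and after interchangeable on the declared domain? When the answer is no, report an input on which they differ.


At a=4, b=1: before gives 8, after gives 7.
verdict: not equivalent; witness: a=4, b=1


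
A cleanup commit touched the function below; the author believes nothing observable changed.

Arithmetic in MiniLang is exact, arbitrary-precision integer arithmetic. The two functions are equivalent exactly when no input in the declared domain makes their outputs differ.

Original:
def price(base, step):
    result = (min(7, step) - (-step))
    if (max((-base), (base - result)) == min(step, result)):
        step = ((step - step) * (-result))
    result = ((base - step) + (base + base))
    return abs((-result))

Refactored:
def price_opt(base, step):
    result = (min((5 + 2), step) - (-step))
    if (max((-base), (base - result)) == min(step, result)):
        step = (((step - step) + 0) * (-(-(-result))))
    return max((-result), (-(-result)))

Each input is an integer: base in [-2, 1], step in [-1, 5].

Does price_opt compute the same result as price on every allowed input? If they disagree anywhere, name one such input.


Consider the input base=-2, step=-1.
price: result=-2, then (max((-base), (base - result)) == min(step, result)) is false, then result=-5, then returns 5
price_opt: result=-2, then (max((-base), (base - result)) == min(step, result)) is false, then returns 2
5 and 2 differ, so these are not the same function on this domain.
verdict: not equivalent; witness: base=-2, step=-1


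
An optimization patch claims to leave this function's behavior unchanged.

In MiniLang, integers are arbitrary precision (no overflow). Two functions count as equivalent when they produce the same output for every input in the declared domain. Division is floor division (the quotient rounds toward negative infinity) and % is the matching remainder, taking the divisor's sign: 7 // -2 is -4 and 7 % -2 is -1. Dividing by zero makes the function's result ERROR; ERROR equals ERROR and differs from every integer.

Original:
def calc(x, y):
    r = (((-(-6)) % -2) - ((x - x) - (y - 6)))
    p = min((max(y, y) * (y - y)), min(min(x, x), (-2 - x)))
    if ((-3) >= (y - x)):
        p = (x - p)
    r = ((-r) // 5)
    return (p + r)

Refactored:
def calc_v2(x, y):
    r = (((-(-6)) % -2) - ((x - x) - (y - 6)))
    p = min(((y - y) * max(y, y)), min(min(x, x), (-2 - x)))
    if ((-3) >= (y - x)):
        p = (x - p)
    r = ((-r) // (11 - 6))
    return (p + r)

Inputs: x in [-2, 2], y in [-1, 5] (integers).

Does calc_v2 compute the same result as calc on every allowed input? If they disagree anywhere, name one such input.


Differences: constant usage differs; also arithmetic usage differs — yet all 35 inputs agree.
verdict: equivalent


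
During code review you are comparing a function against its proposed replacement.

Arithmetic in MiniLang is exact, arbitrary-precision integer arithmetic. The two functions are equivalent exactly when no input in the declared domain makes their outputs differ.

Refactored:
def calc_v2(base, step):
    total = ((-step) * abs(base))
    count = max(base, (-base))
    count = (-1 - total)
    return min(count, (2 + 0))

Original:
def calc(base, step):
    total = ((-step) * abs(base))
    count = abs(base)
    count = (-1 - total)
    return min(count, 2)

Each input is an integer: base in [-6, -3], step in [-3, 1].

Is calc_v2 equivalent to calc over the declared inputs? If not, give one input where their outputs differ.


This is a faithful refactor — min/max/abs usage differs; also constant usage differs; also arithmetic usage differs, but the computed results match everywhere.
Tracing base=-4, step=-2: calc: total becomes 8; next count becomes 4; next count becomes -9; next final value -9 | calc_v2: total becomes 8; next count becomes 4; next count becomes -9; next final value -9 — matching result -9.
Across all 20 domain points the two functions coincide.
verdict: equivalent


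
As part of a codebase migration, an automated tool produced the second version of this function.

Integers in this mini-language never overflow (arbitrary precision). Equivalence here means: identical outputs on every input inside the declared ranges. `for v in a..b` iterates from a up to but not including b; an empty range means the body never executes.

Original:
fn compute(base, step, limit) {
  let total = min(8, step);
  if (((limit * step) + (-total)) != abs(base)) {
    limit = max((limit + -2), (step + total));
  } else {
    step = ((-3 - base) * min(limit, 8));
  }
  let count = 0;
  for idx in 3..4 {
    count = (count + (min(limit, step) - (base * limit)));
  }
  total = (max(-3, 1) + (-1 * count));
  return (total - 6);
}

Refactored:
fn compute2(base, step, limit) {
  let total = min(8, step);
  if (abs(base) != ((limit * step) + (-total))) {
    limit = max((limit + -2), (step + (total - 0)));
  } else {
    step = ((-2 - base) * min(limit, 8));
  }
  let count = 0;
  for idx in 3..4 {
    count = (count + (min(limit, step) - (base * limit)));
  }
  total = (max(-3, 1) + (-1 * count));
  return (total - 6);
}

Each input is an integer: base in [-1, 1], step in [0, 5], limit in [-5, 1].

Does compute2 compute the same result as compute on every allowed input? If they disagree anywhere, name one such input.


Not equivalent: base=0, step=0, limit=1 separates them (-2 vs -3).
compute: total=0, then (((limit * step) + (-total)) != abs(base)) is false, then step=-3, then count=0, then (idx=3), then count=-3, then total=4, then returns -2
compute2: total=0, then (abs(base) != ((limit * step) + (-total))) is false, then step=-2, then count=0, then (idx=3), then count=-2, then total=3, then returns -3
verdict: not equivalent; witness: base=0, step=0, limit=1


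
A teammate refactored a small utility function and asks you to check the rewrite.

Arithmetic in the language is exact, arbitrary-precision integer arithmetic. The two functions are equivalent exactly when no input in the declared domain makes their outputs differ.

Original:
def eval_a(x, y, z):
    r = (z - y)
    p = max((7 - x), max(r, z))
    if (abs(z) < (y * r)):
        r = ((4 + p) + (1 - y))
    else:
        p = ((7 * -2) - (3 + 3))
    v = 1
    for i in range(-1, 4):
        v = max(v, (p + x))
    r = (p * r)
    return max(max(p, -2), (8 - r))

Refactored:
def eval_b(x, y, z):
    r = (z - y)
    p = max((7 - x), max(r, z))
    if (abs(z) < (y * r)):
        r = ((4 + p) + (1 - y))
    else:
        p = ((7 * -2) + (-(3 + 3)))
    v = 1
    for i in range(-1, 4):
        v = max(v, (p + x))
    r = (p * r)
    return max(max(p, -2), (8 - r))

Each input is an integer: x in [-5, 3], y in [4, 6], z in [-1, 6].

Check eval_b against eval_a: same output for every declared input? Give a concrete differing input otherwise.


The two are interchangeable: arithmetic usage differs, and every declared input agrees.
Spot check at x=-2, y=6, z=2 — eval_a: r=-4, then p=9, then (abs(z) < (y * r)) is false, then p=-20, then v=1, then (i=-1), then v=1, then (i=0), then v=1, then (i=1), then v=1, then (i=2), then v=1, then (i=3), then v=1, then r=80, then returns -2. eval_b: r=-4, then p=9, then (abs(z) < (y * r)) is false, then p=-20, then v=1, then (i=-1), then v=1, then (i=0), then v=1, then (i=1), then v=1, then (i=2), then v=1, then (i=3), then v=1, then r=80, then returns -2. Both give -2.
Across all 216 domain points the two functions coincide.
verdict: equivalent


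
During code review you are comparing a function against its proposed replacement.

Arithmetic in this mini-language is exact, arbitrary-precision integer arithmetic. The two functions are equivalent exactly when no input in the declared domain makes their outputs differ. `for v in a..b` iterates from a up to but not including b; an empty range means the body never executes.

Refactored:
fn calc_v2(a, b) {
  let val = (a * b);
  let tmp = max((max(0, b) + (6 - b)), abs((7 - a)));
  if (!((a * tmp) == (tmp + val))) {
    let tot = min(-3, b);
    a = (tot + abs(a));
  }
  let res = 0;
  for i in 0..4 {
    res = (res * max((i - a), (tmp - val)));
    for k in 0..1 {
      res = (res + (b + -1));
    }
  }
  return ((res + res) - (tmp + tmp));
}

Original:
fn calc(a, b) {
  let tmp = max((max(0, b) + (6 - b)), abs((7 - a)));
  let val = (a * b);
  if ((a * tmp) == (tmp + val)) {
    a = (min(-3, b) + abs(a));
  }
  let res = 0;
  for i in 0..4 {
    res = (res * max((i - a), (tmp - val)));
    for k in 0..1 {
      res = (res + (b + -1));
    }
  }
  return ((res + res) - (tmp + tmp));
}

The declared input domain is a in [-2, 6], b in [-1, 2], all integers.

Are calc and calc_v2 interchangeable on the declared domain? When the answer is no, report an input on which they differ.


Not equivalent: a=1, b=2 separates them (158 vs 200).
calc: tmp := 6 | val := 2 | ((a * tmp) == (tmp + val)): false | res := 0 | iter i=0: | res := 0 | iter k=0: | res := 1 | iter i=1: | res := 4 | iter k=0: | res := 5 | iter i=2: | res := 20 | iter k=0: | res := 21 | iter i=3: | res := 84 | iter k=0: | res := 85 | result 158
calc_v2: val := 2 | tmp := 6 | (!((a * tmp) == (tmp + val))): true | tot := -3 | a := -2 | res := 0 | iter i=0: | res := 0 | iter k=0: | res := 1 | iter i=1: | res := 4 | iter k=0: | res := 5 | iter i=2: | res := 20 | iter k=0: | res := 21 | iter i=3: | res := 105 | iter k=0: | res := 106 | result 200
verdict: not equivalent; witness: a=1, b=2
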